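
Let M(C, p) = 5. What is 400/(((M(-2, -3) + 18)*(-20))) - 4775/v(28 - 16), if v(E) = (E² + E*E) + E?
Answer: -4633/276 ≈ -16.786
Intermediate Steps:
v(E) = E + 2*E² (v(E) = (E² + E²) + E = 2*E² + E = E + 2*E²)
400/(((M(-2, -3) + 18)*(-20))) - 4775/v(28 - 16) = 400/(((5 + 18)*(-20))) - 4775*1/((1 + 2*(28 - 16))*(28 - 16)) = 400/((23*(-20))) - 4775*1/(12*(1 + 2*12)) = 400/(-460) - 4775*1/(12*(1 + 24)) = 400*(-1/460) - 4775/(12*25) = -20/23 - 4775/300 = -20/23 - 4775*1/300 = -20/23 - 191/12 = -4633/276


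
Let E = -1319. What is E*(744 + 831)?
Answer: -2077425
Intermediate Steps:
E*(744 + 831) = -1319*(744 + 831) = -1319*1575 = -2077425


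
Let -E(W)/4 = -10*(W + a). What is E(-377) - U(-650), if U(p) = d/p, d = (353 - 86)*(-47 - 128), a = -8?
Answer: -402269/26 ≈ -15472.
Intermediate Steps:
d = -46725 (d = 267*(-175) = -46725)
E(W) = -320 + 40*W (E(W) = -(-40)*(W - 8) = -(-40)*(-8 + W) = -4*(80 - 10*W) = -320 + 40*W)
U(p) = -46725/p
E(-377) - U(-650) = (-320 + 40*(-377)) - (-46725)/(-650) = (-320 - 15080) - (-46725)*(-1)/650 = -15400 - 1*1869/26 = -15400 - 1869/26 = -402269/26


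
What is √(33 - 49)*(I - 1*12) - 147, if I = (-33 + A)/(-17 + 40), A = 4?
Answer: -147 - 1220*I/23 ≈ -147.0 - 53.043*I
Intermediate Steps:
I = -29/23 (I = (-33 + 4)/(-17 + 40) = -29/23 ≈ -1.2609)
√(33 - 49)*(I - 1*12) - 147 = √(33 - 49)*(-29/23 - 1*12) - 147 = √(-16)*(-29/23 - 12) - 147 = (4*I)*(-305/23) - 147 = -1220*I/23 - 147 = -147 - 1220*I/23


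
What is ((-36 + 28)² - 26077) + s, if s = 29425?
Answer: 3412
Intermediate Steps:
((-36 + 28)² - 26077) + s = ((-36 + 28)² - 26077) + 29425 = ((-8)² - 26077) + 29425 = (64 - 26077) + 29425 = -26013 + 29425 = 3412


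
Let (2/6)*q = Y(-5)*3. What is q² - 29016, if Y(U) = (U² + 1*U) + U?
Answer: -10791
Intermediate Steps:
Y(U) = U² + 2*U (Y(U) = (U² + U) + U = (U + U²) + U = U² + 2*U)
q = 135 (q = 3*(-5*(2 - 5)*3) = 3*(-5*(-3)*3) = 3*(15*3) = 3*45 = 135)
q² - 29016 = 135² - 29016 = 18225 - 29016 = -10791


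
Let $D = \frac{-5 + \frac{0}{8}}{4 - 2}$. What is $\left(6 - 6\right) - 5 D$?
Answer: $\frac{25}{2} \approx 12.5$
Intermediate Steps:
$D = - \frac{5}{2}$ ($D = \frac{-5 + 0 \cdot \frac{1}{8}}{2} = \left(-5 + 0\right) \frac{1}{2} = \left(-5\right) \frac{1}{2} = - \frac{5}{2} \approx -2.5$)
$\left(6 - 6\right) - 5 D = \left(6 - 6\right) - - \frac{25}{2} = \left(6 - 6\right) + \frac{25}{2} = 0 + \frac{25}{2} = \frac{25}{2}$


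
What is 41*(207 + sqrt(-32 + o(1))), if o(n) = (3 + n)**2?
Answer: 8487 + 164*I ≈ 8487.0 + 164.0*I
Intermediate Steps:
41*(207 + sqrt(-32 + o(1))) = 41*(207 + sqrt(-32 + (3 + 1)**2)) = 41*(207 + sqrt(-32 + 4**2)) = 41*(207 + sqrt(-32 + 16)) = 41*(207 + sqrt(-16)) = 41*(207 + 4*I) = 8487 + 164*I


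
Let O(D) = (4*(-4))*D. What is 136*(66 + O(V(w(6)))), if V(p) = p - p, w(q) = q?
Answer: 8976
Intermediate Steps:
V(p) = 0
O(D) = -16*D
136*(66 + O(V(w(6)))) = 136*(66 - 16*0) = 136*(66 + 0) = 136*66 = 8976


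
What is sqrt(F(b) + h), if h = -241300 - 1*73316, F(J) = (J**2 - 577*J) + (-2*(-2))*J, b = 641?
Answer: 2*I*sqrt(67757) ≈ 520.6*I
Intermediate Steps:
F(J) = J**2 - 573*J (F(J) = (J**2 - 577*J) + 4*J = J**2 - 573*J)
h = -314616 (h = -241300 - 73316 = -314616)
sqrt(F(b) + h) = sqrt(641*(-573 + 641) - 314616) = sqrt(641*68 - 314616) = sqrt(43588 - 314616) = sqrt(-271028) = 2*I*sqrt(67757)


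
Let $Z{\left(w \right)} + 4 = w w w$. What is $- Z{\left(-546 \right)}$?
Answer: $162771340$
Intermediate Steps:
$Z{\left(w \right)} = -4 + w^{3}$ ($Z{\left(w \right)} = -4 + w w w = -4 + w^{2} w = -4 + w^{3}$)
$- Z{\left(-546 \right)} = - (-4 + \left(-546\right)^{3}) = - (-4 - 162771336) = \left(-1\right) \left(-162771340\right) = 162771340$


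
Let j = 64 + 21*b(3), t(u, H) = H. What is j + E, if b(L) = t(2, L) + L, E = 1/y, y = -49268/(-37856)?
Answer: 2349694/12317 ≈ 190.77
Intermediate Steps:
y = 12317/9464 (y = -49268*(-1/37856) = 12317/9464 ≈ 1.3015)
E = 9464/12317 (E = 1/(12317/9464) = 9464/12317 ≈ 0.76837)
b(L) = 2*L (b(L) = L + L = 2*L)
j = 190 (j = 64 + 21*(2*3) = 64 + 21*6 = 64 + 126 = 190)
j + E = 190 + 9464/12317 = 2349694/12317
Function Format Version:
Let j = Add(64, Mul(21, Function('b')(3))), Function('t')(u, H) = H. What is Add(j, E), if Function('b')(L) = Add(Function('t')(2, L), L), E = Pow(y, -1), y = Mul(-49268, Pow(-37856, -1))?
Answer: Rational(2349694, 12317) ≈ 190.77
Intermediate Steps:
y = Rational(12317, 9464) (y = Mul(-49268, Rational(-1, 37856)) = Rational(12317, 9464) ≈ 1.3015)
E = Rational(9464, 12317) (E = Pow(Rational(12317, 9464), -1) = Rational(9464, 12317) ≈ 0.76837)
Function('b')(L) = Mul(2, L) (Function('b')(L) = Add(L, L) = Mul(2, L))
j = 190 (j = Add(64, Mul(21, Mul(2, 3))) = Add(64, Mul(21, 6)) = Add(64, 126) = 190)
Add(j, E) = Add(190, Rational(9464, 12317)) = Rational(2349694, 12317)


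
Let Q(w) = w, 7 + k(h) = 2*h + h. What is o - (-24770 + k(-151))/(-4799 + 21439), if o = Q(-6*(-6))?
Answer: 62427/1664 ≈ 37.516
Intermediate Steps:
k(h) = -7 + 3*h (k(h) = -7 + (2*h + h) = -7 + 3*h)
o = 36 (o = -6*(-6) = 36)
o - (-24770 + k(-151))/(-4799 + 21439) = 36 - (-24770 + (-7 + 3*(-151)))/(-4799 + 21439) = 36 - (-24770 + (-7 - 453))/16640 = 36 - (-24770 - 460)/16640 = 36 - (-25230)/16640 = 36 - 1*(-2523/1664) = 36 + 2523/1664 = 62427/1664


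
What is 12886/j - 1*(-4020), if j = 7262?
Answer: 14603063/3631 ≈ 4021.8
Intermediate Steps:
12886/j - 1*(-4020) = 12886/7262 - 1*(-4020) = 12886*(1/7262) + 4020 = 6443/3631 + 4020 = 14603063/3631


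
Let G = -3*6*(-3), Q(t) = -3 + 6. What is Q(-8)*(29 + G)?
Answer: 249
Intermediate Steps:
Q(t) = 3
G = 54 (G = -18*(-3) = 54)
Q(-8)*(29 + G) = 3*(29 + 54) = 3*83 = 249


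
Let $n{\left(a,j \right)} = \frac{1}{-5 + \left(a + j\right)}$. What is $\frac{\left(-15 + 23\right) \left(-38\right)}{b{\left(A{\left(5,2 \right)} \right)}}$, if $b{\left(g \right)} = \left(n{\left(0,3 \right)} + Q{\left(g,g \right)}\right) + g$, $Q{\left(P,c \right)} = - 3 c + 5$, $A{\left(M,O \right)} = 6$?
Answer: $\frac{608}{15} \approx 40.533$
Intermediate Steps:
$Q{\left(P,c \right)} = 5 - 3 c$
$n{\left(a,j \right)} = \frac{1}{-5 + a + j}$
$b{\left(g \right)} = \frac{9}{2} - 2 g$ ($b{\left(g \right)} = \left(\frac{1}{-5 + 0 + 3} - \left(-5 + 3 g\right)\right) + g = \left(\frac{1}{-2} - \left(-5 + 3 g\right)\right) + g = \left(- \frac{1}{2} - \left(-5 + 3 g\right)\right) + g = \left(\frac{9}{2} - 3 g\right) + g = \frac{9}{2} - 2 g$)
$\frac{\left(-15 + 23\right) \left(-38\right)}{b{\left(A{\left(5,2 \right)} \right)}} = \frac{\left(-15 + 23\right) \left(-38\right)}{\frac{9}{2} - 12} = \frac{8 \left(-38\right)}{\frac{9}{2} - 12} = - \frac{304}{- \frac{15}{2}} = \left(-304\right) \left(- \frac{2}{15}\right) = \frac{608}{15}$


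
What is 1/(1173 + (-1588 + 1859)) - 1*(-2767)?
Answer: 3995549/1444 ≈ 2767.0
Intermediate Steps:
1/(1173 + (-1588 + 1859)) - 1*(-2767) = 1/(1173 + 271) + 2767 = 1/1444 + 2767 = 3995549/1444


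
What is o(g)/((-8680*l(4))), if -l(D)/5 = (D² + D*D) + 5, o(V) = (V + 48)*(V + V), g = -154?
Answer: 583/28675 ≈ 0.020331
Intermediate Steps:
o(V) = 2*V*(48 + V) (o(V) = (48 + V)*(2*V) = 2*V*(48 + V))
l(D) = -25 - 10*D² (l(D) = -5*((D² + D*D) + 5) = -5*((D² + D²) + 5) = -5*(2*D² + 5) = -5*(5 + 2*D²) = -25 - 10*D²)
o(g)/((-8680*l(4))) = (2*(-154)*(48 - 154))/((-8680*(-25 - 10*4²))) = (2*(-154)*(-106))/((-8680*(-25 - 10*16))) = 32648/((-8680*(-25 - 160))) = 32648/((-8680*(-185))) = 32648/1605800 = 32648*(1/1605800) = 583/28675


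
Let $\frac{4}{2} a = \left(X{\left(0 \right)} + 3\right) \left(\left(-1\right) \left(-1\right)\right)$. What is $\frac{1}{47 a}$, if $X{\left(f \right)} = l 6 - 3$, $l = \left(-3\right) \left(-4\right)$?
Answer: $\frac{1}{1692} \approx 0.00059102$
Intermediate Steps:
$l = 12$
$X{\left(f \right)} = 69$ ($X{\left(f \right)} = 12 \cdot 6 - 3 = 72 - 3 = 69$)
$a = 36$ ($a = \frac{\left(69 + 3\right) \left(\left(-1\right) \left(-1\right)\right)}{2} = \frac{72 \cdot 1}{2} = \frac{1}{2} \cdot 72 = 36$)
$\frac{1}{47 a} = \frac{1}{47 \cdot 36} = \frac{1}{1692}$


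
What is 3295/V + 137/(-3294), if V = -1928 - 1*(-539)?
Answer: -3681341/1525122 ≈ -2.4138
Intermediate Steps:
V = -1389 (V = -1928 + 539 = -1389)
3295/V + 137/(-3294) = 3295/(-1389) + 137/(-3294) = 3295*(-1/1389) + 137*(-1/3294) = -3295/1389 - 137/3294 = -3681341/1525122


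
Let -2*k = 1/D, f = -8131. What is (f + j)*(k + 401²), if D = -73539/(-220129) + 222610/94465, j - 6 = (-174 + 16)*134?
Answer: -15061621026920094643/3197130190 ≈ -4.7110e+9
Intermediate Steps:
j = -21166 (j = 6 + (-174 + 16)*134 = 6 - 158*134 = 6 - 21172 = -21166)
D = 1598565095/594128171 (D = -73539*(-1/220129) + 222610*(1/94465) = 73539/220129 + 44522/18893 = 1598565095/594128171 ≈ 2.6906)
k = -594128171/3197130190 (k = -1/(2*1598565095/594128171) = -½*594128171/1598565095 = -594128171/3197130190 ≈ -0.18583)
(f + j)*(k + 401²) = (-8131 - 21166)*(-594128171/3197130190 + 401²) = -29297*(-594128171/3197130190 + 160801) = -29297*514101137554019/3197130190 = -15061621026920094643/3197130190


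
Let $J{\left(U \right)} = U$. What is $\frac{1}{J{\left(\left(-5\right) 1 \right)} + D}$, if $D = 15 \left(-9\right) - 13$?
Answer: $- \frac{1}{153} \approx -0.0065359$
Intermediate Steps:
$D = -148$ ($D = -135 - 13 = -148$)
$\frac{1}{J{\left(\left(-5\right) 1 \right)} + D} = \frac{1}{\left(-5\right) 1 - 148} = \frac{1}{-5 - 148} = \frac{1}{-153} = - \frac{1}{153}$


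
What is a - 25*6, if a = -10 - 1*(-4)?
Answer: -156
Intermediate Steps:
a = -6 (a = -10 + 4 = -6)
a - 25*6 = -6 - 25*6 = -6 - 150 = -156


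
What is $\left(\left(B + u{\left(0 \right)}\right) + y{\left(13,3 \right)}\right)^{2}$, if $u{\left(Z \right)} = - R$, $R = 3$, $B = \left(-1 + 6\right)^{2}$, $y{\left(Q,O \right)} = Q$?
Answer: $1225$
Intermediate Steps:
$B = 25$ ($B = 5^{2} = 25$)
$u{\left(Z \right)} = -3$ ($u{\left(Z \right)} = \left(-1\right) 3 = -3$)
$\left(\left(B + u{\left(0 \right)}\right) + y{\left(13,3 \right)}\right)^{2} = \left(\left(25 - 3\right) + 13\right)^{2} = \left(22 + 13\right)^{2} = 35^{2} = 1225$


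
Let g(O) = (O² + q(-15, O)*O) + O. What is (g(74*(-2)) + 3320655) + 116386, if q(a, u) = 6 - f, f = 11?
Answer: 3459537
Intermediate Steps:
q(a, u) = -5 (q(a, u) = 6 - 1*11 = 6 - 11 = -5)
g(O) = O² - 4*O (g(O) = (O² - 5*O) + O = O² - 4*O)
(g(74*(-2)) + 3320655) + 116386 = ((74*(-2))*(-4 + 74*(-2)) + 3320655) + 116386 = (-148*(-4 - 148) + 3320655) + 116386 = (-148*(-152) + 3320655) + 116386 = (22496 + 3320655) + 116386 = 3343151 + 116386 = 3459537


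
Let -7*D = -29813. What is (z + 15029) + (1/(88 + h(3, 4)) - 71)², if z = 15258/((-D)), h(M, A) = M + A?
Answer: 771244970149/38437475 ≈ 20065.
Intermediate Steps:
D = 4259 (D = -⅐*(-29813) = 4259)
h(M, A) = A + M
z = -15258/4259 (z = 15258/((-1*4259)) = 15258/(-4259) = 15258*(-1/4259) = -15258/4259 ≈ -3.5825)
(z + 15029) + (1/(88 + h(3, 4)) - 71)² = (-15258/4259 + 15029) + (1/(88 + (4 + 3)) - 71)² = 63993253/4259 + (1/(88 + 7) - 71)² = 63993253/4259 + (1/95 - 71)² = 63993253/4259 + (-6744/95)² = 63993253/4259 + 45481536/9025 = 771244970149/38437475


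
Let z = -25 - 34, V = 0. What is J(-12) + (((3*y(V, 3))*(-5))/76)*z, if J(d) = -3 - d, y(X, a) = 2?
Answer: 1227/38 ≈ 32.289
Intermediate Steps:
z = -59
J(-12) + (((3*y(V, 3))*(-5))/76)*z = (-3 - 1*(-12)) + (((3*2)*(-5))/76)*(-59) = (-3 + 12) + ((6*(-5))*(1/76))*(-59) = 9 - 30*1/76*(-59) = 9 - 15/38*(-59) = 9 + 885/38 = 1227/38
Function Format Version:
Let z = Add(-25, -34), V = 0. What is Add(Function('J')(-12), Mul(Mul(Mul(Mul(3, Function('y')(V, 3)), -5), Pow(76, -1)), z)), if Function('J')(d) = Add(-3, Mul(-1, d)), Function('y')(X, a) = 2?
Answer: Rational(1227, 38) ≈ 32.289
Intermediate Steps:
z = -59
Add(Function('J')(-12), Mul(Mul(Mul(Mul(3, Function('y')(V, 3)), -5), Pow(76, -1)), z)) = Add(Add(-3, Mul(-1, -12)), Mul(Mul(Mul(Mul(3, 2), -5), Pow(76, -1)), -59)) = Add(Add(-3, 12), Mul(Mul(Mul(6, -5), Rational(1, 76)), -59)) = Add(9, Mul(Mul(-30, Rational(1, 76)), -59)) = Add(9, Mul(Rational(-15, 38), -59)) = Add(9, Rational(885, 38)) = Rational(1227, 38)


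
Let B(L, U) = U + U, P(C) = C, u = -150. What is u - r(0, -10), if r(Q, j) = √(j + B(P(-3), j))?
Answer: -150 - I*√30 ≈ -150.0 - 5.4772*I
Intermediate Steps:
B(L, U) = 2*U
r(Q, j) = √3*√j (r(Q, j) = √(j + 2*j) = √(3*j) = √3*√j)
u - r(0, -10) = -150 - √3*√(-10) = -150 - √3*I*√10 = -150 - I*√30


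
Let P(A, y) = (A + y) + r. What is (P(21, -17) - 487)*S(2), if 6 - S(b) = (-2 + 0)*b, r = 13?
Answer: -4700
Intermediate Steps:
S(b) = 6 + 2*b (S(b) = 6 - (-2 + 0)*b = 6 - (-2)*b = 6 + 2*b)
P(A, y) = 13 + A + y (P(A, y) = (A + y) + 13 = 13 + A + y)
(P(21, -17) - 487)*S(2) = ((13 + 21 - 17) - 487)*(6 + 2*2) = (17 - 487)*(6 + 4) = -470*10 = -4700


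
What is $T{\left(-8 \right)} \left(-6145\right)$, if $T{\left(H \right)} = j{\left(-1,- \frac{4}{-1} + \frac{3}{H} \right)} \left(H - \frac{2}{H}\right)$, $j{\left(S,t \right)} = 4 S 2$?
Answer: $-380990$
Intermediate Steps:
$j{\left(S,t \right)} = 8 S$
$T{\left(H \right)} = - 8 H + \frac{16}{H}$ ($T{\left(H \right)} = 8 \left(-1\right) \left(H - \frac{2}{H}\right) = - 8 \left(H - \frac{2}{H}\right) = - 8 H + \frac{16}{H}$)
$T{\left(-8 \right)} \left(-6145\right) = \left(\left(-8\right) \left(-8\right) + \frac{16}{-8}\right) \left(-6145\right) = \left(64 + 16 \left(- \frac{1}{8}\right)\right) \left(-6145\right) = \left(64 - 2\right) \left(-6145\right) = 62 \left(-6145\right) = -380990$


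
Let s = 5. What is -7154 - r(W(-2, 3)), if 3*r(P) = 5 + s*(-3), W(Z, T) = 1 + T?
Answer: -21452/3 ≈ -7150.7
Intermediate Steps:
r(P) = -10/3 (r(P) = (5 + 5*(-3))/3 = (5 - 15)/3 = (⅓)*(-10) = -10/3)
-7154 - r(W(-2, 3)) = -7154 - 1*(-10/3) = -7154 + 10/3 = -21452/3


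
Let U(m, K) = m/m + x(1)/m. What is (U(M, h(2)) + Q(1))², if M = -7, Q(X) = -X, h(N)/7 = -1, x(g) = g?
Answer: 1/49 ≈ 0.020408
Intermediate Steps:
h(N) = -7 (h(N) = 7*(-1) = -7)
U(m, K) = 1 + 1/m (U(m, K) = m/m + 1/m = 1 + 1/m)
(U(M, h(2)) + Q(1))² = ((1 - 7)/(-7) - 1*1)² = (-⅐*(-6) - 1)² = (6/7 - 1)² = (-⅐)² = 1/49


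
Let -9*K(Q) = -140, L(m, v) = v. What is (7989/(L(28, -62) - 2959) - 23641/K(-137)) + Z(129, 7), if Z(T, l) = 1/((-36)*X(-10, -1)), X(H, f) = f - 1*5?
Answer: -11590049717/7612920 ≈ -1522.4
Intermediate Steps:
X(H, f) = -5 + f (X(H, f) = f - 5 = -5 + f)
K(Q) = 140/9 (K(Q) = -1/9*(-140) = 140/9)
Z(T, l) = 1/216 (Z(T, l) = 1/((-36)*(-5 - 1)) = -1/36/(-6) = -1/36*(-1/6) = 1/216)
(7989/(L(28, -62) - 2959) - 23641/K(-137)) + Z(129, 7) = (7989/(-62 - 2959) - 23641/140/9) + 1/216 = (7989/(-3021) - 23641*9/140) + 1/216 = (7989*(-1/3021) - 212769/140) + 1/216 = (-2663/1007 - 212769/140) + 1/216 = -214631203/140980 + 1/216 = -11590049717/7612920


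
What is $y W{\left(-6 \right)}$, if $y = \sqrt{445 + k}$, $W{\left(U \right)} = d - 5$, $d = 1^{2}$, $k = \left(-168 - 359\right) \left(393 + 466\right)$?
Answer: $- 8 i \sqrt{113062} \approx - 2690.0 i$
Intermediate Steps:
$k = -452693$ ($k = \left(-527\right) 859 = -452693$)
$d = 1$
$W{\left(U \right)} = -4$ ($W{\left(U \right)} = 1 - 5 = -4$)
$y = 2 i \sqrt{113062}$ ($y = \sqrt{445 - 452693} = \sqrt{-452248} = 2 i \sqrt{113062} \approx 672.49 i$)
$y W{\left(-6 \right)} = 2 i \sqrt{113062} \left(-4\right) = - 8 i \sqrt{113062}$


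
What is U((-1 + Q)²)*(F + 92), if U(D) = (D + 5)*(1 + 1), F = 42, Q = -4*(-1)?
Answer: 3752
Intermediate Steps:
Q = 4
U(D) = 10 + 2*D (U(D) = (5 + D)*2 = 10 + 2*D)
U((-1 + Q)²)*(F + 92) = (10 + 2*(-1 + 4)²)*(42 + 92) = (10 + 2*3²)*134 = (10 + 2*9)*134 = (10 + 18)*134 = 28*134 = 3752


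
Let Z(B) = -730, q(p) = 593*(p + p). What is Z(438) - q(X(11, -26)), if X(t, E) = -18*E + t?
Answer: -568824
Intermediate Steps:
X(t, E) = t - 18*E
q(p) = 1186*p (q(p) = 593*(2*p) = 1186*p)
Z(438) - q(X(11, -26)) = -730 - 1186*(11 - 18*(-26)) = -730 - 1186*(11 + 468) = -730 - 1186*479 = -730 - 1*568094 = -730 - 568094 = -568824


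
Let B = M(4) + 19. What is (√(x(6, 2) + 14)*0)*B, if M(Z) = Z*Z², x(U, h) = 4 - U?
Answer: 0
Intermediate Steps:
M(Z) = Z³
B = 83 (B = 4³ + 19 = 64 + 19 = 83)
(√(x(6, 2) + 14)*0)*B = (√((4 - 1*6) + 14)*0)*83 = (√((4 - 6) + 14)*0)*83 = (√(-2 + 14)*0)*83 = (√12*0)*83 = ((2*√3)*0)*83 = 0*83 = 0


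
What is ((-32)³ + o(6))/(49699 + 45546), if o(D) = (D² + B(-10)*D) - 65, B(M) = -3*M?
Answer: -32617/95245 ≈ -0.34245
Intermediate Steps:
o(D) = -65 + D² + 30*D (o(D) = (D² + (-3*(-10))*D) - 65 = (D² + 30*D) - 65 = -65 + D² + 30*D)
((-32)³ + o(6))/(49699 + 45546) = ((-32)³ + (-65 + 6² + 30*6))/(49699 + 45546) = (-32768 + (-65 + 36 + 180))/95245 = (-32768 + 151)*(1/95245) = -32617*1/95245 = -32617/95245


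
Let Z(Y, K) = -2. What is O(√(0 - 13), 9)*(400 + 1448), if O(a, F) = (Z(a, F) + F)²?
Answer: 90552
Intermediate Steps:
O(a, F) = (-2 + F)²
O(√(0 - 13), 9)*(400 + 1448) = (-2 + 9)²*(400 + 1448) = 7²*1848 = 49*1848 = 90552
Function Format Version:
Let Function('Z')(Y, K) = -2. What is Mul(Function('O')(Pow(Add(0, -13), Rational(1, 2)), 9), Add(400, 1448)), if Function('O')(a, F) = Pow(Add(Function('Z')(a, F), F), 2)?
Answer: 90552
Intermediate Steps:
Function('O')(a, F) = Pow(Add(-2, F), 2)
Mul(Function('O')(Pow(Add(0, -13), Rational(1, 2)), 9), Add(400, 1448)) = Mul(Pow(Add(-2, 9), 2), Add(400, 1448)) = Mul(Pow(7, 2), 1848) = Mul(49, 1848) = 90552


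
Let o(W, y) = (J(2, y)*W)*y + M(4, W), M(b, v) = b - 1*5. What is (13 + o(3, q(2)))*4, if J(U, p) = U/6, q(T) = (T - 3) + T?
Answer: 52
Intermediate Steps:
q(T) = -3 + 2*T (q(T) = (-3 + T) + T = -3 + 2*T)
M(b, v) = -5 + b (M(b, v) = b - 5 = -5 + b)
J(U, p) = U/6 (J(U, p) = U*(⅙) = U/6)
o(W, y) = -1 + W*y/3 (o(W, y) = (((⅙)*2)*W)*y + (-5 + 4) = (W/3)*y - 1 = W*y/3 - 1 = -1 + W*y/3)
(13 + o(3, q(2)))*4 = (13 + (-1 + (⅓)*3*(-3 + 2*2)))*4 = (13 + (-1 + (⅓)*3*(-3 + 4)))*4 = (13 + (-1 + (⅓)*3*1))*4 = (13 + (-1 + 1))*4 = (13 + 0)*4 = 13*4 = 52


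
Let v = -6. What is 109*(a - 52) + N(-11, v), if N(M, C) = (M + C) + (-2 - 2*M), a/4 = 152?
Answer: 60607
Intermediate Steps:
a = 608 (a = 4*152 = 608)
N(M, C) = -2 + C - M (N(M, C) = (C + M) + (-2 - 2*M) = -2 + C - M)
109*(a - 52) + N(-11, v) = 109*(608 - 52) + (-2 - 6 - 1*(-11)) = 109*556 + (-2 - 6 + 11) = 60604 + 3 = 60607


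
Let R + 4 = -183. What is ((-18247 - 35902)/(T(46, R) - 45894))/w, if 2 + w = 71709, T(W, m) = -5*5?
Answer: 54149/3292713733 ≈ 1.6445e-5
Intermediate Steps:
R = -187 (R = -4 - 183 = -187)
T(W, m) = -25
w = 71707 (w = -2 + 71709 = 71707)
((-18247 - 35902)/(T(46, R) - 45894))/w = ((-18247 - 35902)/(-25 - 45894))/71707 = -54149/(-45919)*(1/71707) = -54149*(-1/45919)*(1/71707) = (54149/45919)*(1/71707) = 54149/3292713733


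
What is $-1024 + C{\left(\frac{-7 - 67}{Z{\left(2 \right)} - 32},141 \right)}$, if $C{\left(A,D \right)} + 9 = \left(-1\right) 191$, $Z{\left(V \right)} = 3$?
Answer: $-1224$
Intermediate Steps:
$C{\left(A,D \right)} = -200$ ($C{\left(A,D \right)} = -9 - 191 = -200$)
$-1024 + C{\left(\frac{-7 - 67}{Z{\left(2 \right)} - 32},141 \right)} = -1024 - 200 = -1224$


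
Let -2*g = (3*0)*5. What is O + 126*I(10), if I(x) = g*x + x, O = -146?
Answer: 1114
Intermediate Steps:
g = 0 (g = -3*0*5/2 = -0*5 = -½*0 = 0)
I(x) = x (I(x) = 0*x + x = 0 + x = x)
O + 126*I(10) = -146 + 126*10 = -146 + 1260 = 1114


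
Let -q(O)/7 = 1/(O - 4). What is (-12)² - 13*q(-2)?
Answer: 773/6 ≈ 128.83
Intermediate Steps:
q(O) = -7/(-4 + O) (q(O) = -7/(O - 4) = -7/(-4 + O))
(-12)² - 13*q(-2) = (-12)² - (-91)/(-4 - 2) = 144 - (-91)/(-6) = 144 - (-91)*(-1)/6 = 144 - 13*7/6 = 144 - 91/6 = 773/6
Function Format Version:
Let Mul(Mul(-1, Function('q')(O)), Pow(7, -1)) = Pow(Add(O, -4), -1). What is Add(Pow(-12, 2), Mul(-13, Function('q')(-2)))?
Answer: Rational(773, 6) ≈ 128.83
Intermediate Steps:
Function('q')(O) = Mul(-7, Pow(Add(-4, O), -1)) (Function('q')(O) = Mul(-7, Pow(Add(O, -4), -1)) = Mul(-7, Pow(Add(-4, O), -1)))
Add(Pow(-12, 2), Mul(-13, Function('q')(-2))) = Add(Pow(-12, 2), Mul(-13, Mul(-7, Pow(Add(-4, -2), -1)))) = Add(144, Mul(-13, Mul(-7, Pow(-6, -1)))) = Add(144, Mul(-13, Mul(-7, Rational(-1, 6)))) = Add(144, Mul(-13, Rational(7, 6))) = Add(144, Rational(-91, 6)) = Rational(773, 6)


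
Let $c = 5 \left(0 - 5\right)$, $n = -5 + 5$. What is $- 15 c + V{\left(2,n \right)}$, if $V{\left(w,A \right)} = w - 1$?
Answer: $376$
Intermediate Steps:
$n = 0$
$V{\left(w,A \right)} = -1 + w$ ($V{\left(w,A \right)} = w + \left(-4 + 3\right) = w - 1 = -1 + w$)
$c = -25$ ($c = 5 \left(-5\right) = -25$)
$- 15 c + V{\left(2,n \right)} = \left(-15\right) \left(-25\right) + \left(-1 + 2\right) = 375 + 1 = 376$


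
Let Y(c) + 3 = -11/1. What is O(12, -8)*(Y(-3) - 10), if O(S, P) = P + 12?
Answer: -96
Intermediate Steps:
O(S, P) = 12 + P
Y(c) = -14 (Y(c) = -3 - 11/1 = -3 - 11*1 = -3 - 11 = -14)
O(12, -8)*(Y(-3) - 10) = (12 - 8)*(-14 - 10) = 4*(-24) = -96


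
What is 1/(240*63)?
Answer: 1/15120 ≈ 6.6138e-5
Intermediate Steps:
1/(240*63) = 1/15120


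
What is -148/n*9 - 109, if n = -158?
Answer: -7945/79 ≈ -100.57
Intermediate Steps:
-148/n*9 - 109 = -148/(-158)*9 - 109 = -148*(-1/158)*9 - 109 = (74/79)*9 - 109 = 666/79 - 109 = -7945/79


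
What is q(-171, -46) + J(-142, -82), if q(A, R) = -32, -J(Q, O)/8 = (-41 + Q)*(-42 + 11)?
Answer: -45416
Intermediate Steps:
J(Q, O) = -10168 + 248*Q (J(Q, O) = -8*(-41 + Q)*(-42 + 11) = -8*(-41 + Q)*(-31) = -8*(1271 - 31*Q) = -10168 + 248*Q)
q(-171, -46) + J(-142, -82) = -32 + (-10168 + 248*(-142)) = -32 + (-10168 - 35216) = -32 - 45384 = -45416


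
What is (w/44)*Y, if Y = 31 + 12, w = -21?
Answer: -903/44 ≈ -20.523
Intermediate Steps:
Y = 43
(w/44)*Y = -21/44*43 = -903/44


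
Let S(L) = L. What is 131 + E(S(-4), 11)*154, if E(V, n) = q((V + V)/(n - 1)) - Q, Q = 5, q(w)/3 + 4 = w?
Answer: -14283/5 ≈ -2856.6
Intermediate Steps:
q(w) = -12 + 3*w
E(V, n) = -17 + 6*V/(-1 + n) (E(V, n) = (-12 + 3*((V + V)/(n - 1))) - 1*5 = (-12 + 3*((2*V)/(-1 + n))) - 5 = (-12 + 3*(2*V/(-1 + n))) - 5 = (-12 + 6*V/(-1 + n)) - 5 = -17 + 6*V/(-1 + n))
131 + E(S(-4), 11)*154 = 131 + ((17 - 17*11 + 6*(-4))/(-1 + 11))*154 = 131 + ((17 - 187 - 24)/10)*154 = 131 + ((⅒)*(-194))*154 = 131 - 97/5*154 = 131 - 14938/5 = -14283/5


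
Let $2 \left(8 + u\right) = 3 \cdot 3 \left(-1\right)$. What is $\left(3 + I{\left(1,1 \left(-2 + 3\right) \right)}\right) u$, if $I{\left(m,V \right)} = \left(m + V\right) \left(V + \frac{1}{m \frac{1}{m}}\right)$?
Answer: $- \frac{175}{2} \approx -87.5$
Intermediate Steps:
$I{\left(m,V \right)} = \left(1 + V\right) \left(V + m\right)$ ($I{\left(m,V \right)} = \left(V + m\right) \left(V + 1^{-1}\right) = \left(V + m\right) \left(V + 1\right) = \left(V + m\right) \left(1 + V\right) = \left(1 + V\right) \left(V + m\right)$)
$u = - \frac{25}{2}$ ($u = -8 + \frac{3 \cdot 3 \left(-1\right)}{2} = -8 + \frac{9 \left(-1\right)}{2} = -8 + \frac{1}{2} \left(-9\right) = -8 - \frac{9}{2} = - \frac{25}{2} \approx -12.5$)
$\left(3 + I{\left(1,1 \left(-2 + 3\right) \right)}\right) u = \left(3 + \left(1 \left(-2 + 3\right) + 1 + \left(1 \left(-2 + 3\right)\right)^{2} + 1 \left(-2 + 3\right) 1\right)\right) \left(- \frac{25}{2}\right) = \left(3 + \left(1 \cdot 1 + 1 + \left(1 \cdot 1\right)^{2} + 1 \cdot 1 \cdot 1\right)\right) \left(- \frac{25}{2}\right) = \left(3 + \left(1 + 1 + 1^{2} + 1 \cdot 1\right)\right) \left(- \frac{25}{2}\right) = \left(3 + \left(1 + 1 + 1 + 1\right)\right) \left(- \frac{25}{2}\right) = \left(3 + 4\right) \left(- \frac{25}{2}\right) = 7 \left(- \frac{25}{2}\right) = - \frac{175}{2}$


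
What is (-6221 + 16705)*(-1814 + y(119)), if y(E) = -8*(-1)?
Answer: -18934104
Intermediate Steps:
y(E) = 8
(-6221 + 16705)*(-1814 + y(119)) = (-6221 + 16705)*(-1814 + 8) = 10484*(-1806) = -18934104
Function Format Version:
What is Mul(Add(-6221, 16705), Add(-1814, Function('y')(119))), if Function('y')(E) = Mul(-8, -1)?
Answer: -18934104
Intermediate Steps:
Function('y')(E) = 8
Mul(Add(-6221, 16705), Add(-1814, Function('y')(119))) = Mul(Add(-6221, 16705), Add(-1814, 8)) = Mul(10484, -1806) = -18934104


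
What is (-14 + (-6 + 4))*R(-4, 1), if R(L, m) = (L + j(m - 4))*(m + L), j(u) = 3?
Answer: -48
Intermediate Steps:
R(L, m) = (3 + L)*(L + m) (R(L, m) = (L + 3)*(m + L) = (3 + L)*(L + m))
(-14 + (-6 + 4))*R(-4, 1) = (-14 + (-6 + 4))*((-4)² + 3*(-4) + 3*1 - 4*1) = (-14 - 2)*(16 - 12 + 3 - 4) = -16*3 = -48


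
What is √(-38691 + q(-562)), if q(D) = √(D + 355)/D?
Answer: √(-12220320204 - 1686*I*√23)/562 ≈ 6.5075e-5 - 196.7*I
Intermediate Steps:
q(D) = √(355 + D)/D
√(-38691 + q(-562)) = √(-38691 + √(355 - 562)/(-562)) = √(-38691 - 3*I*√23/562)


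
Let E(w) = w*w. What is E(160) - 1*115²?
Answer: 12375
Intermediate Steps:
E(w) = w²
E(160) - 1*115² = 160² - 1*115² = 25600 - 1*13225 = 25600 - 13225 = 12375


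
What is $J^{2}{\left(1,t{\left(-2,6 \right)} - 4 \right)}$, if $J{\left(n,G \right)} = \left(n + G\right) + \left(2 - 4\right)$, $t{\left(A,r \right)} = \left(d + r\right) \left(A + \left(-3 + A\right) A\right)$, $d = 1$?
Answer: $2601$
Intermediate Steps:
$t{\left(A,r \right)} = \left(1 + r\right) \left(A + A \left(-3 + A\right)\right)$ ($t{\left(A,r \right)} = \left(1 + r\right) \left(A + \left(-3 + A\right) A\right) = \left(1 + r\right) \left(A + A \left(-3 + A\right)\right)$)
$J{\left(n,G \right)} = -2 + G + n$ ($J{\left(n,G \right)} = \left(G + n\right) - 2 = -2 + G + n$)
$J^{2}{\left(1,t{\left(-2,6 \right)} - 4 \right)} = \left(-2 - \left(4 + 2 \left(-2 - 2 - 12 - 12\right)\right) + 1\right)^{2} = \left(-2 - -52 + 1\right)^{2} = \left(-2 + \left(56 - 4\right) + 1\right)^{2} = \left(-2 + 52 + 1\right)^{2} = 51^{2} = 2601$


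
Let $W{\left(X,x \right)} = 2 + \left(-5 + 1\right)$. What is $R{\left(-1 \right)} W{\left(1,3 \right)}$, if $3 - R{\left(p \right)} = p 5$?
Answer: $-16$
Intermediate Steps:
$R{\left(p \right)} = 3 - 5 p$ ($R{\left(p \right)} = 3 - p 5 = 3 - 5 p$)
$W{\left(X,x \right)} = -2$ ($W{\left(X,x \right)} = 2 - 4 = -2$)
$R{\left(-1 \right)} W{\left(1,3 \right)} = \left(3 - -5\right) \left(-2\right) = \left(3 + 5\right) \left(-2\right) = 8 \left(-2\right) = -16$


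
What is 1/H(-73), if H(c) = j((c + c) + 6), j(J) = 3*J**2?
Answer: 1/58800 ≈ 1.7007e-5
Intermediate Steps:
H(c) = 3*(6 + 2*c)**2 (H(c) = 3*((c + c) + 6)**2 = 3*(2*c + 6)**2 = 3*(6 + 2*c)**2)
1/H(-73) = 1/(12*(3 - 73)**2) = 1/(12*(-70)**2) = 1/(12*4900) = 1/58800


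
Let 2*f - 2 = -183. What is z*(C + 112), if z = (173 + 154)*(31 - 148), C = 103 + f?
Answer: -9526491/2 ≈ -4.7632e+6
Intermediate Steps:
f = -181/2 (f = 1 + (½)*(-183) = 1 - 183/2 = -181/2 ≈ -90.500)
C = 25/2 (C = 103 - 181/2 = 25/2 ≈ 12.500)
z = -38259 (z = 327*(-117) = -38259)
z*(C + 112) = -38259*(25/2 + 112) = -38259*249/2 = -9526491/2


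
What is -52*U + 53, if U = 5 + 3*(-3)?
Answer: 261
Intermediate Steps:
U = -4 (U = 5 - 9 = -4)
-52*U + 53 = -52*(-4) + 53 = 208 + 53 = 261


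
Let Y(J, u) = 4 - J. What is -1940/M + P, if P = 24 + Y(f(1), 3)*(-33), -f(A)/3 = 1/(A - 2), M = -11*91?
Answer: -7069/1001 ≈ -7.0619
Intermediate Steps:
M = -1001
f(A) = -3/(-2 + A) (f(A) = -3/(A - 2) = -3/(-2 + A))
P = -9 (P = 24 + (4 - (-3)/(-2 + 1))*(-33) = 24 + (4 - (-3)/(-1))*(-33) = 24 + (4 - (-3)*(-1))*(-33) = 24 + (4 - 1*3)*(-33) = 24 + (4 - 3)*(-33) = 24 + 1*(-33) = 24 - 33 = -9)
-1940/M + P = -1940/(-1001) - 9 = -1940*(-1/1001) - 9 = 1940/1001 - 9 = -7069/1001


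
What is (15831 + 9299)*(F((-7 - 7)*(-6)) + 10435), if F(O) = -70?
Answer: 260472450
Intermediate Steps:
(15831 + 9299)*(F((-7 - 7)*(-6)) + 10435) = (15831 + 9299)*(-70 + 10435) = 25130*10365 = 260472450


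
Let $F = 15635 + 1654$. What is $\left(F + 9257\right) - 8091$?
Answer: $18455$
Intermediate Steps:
$F = 17289$
$\left(F + 9257\right) - 8091 = \left(17289 + 9257\right) - 8091 = 26546 - 8091 = 18455$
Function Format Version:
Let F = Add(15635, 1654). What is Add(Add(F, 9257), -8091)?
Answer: 18455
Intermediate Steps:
F = 17289
Add(Add(F, 9257), -8091) = Add(Add(17289, 9257), -8091) = Add(26546, -8091) = 18455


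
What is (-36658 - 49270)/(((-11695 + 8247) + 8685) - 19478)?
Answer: 85928/14241 ≈ 6.0338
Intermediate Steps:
(-36658 - 49270)/(((-11695 + 8247) + 8685) - 19478) = -85928/((-3448 + 8685) - 19478) = -85928/(5237 - 19478) = -85928/(-14241) = -85928*(-1/14241) = 85928/14241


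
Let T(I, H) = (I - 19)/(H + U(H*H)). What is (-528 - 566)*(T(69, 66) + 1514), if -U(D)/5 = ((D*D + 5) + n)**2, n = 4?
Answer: -2981707912605845367944/1800204739075059 ≈ -1.6563e+6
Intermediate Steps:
U(D) = -5*(9 + D**2)**2 (U(D) = -5*((D*D + 5) + 4)**2 = -5*((D**2 + 5) + 4)**2 = -5*((5 + D**2) + 4)**2 = -5*(9 + D**2)**2)
T(I, H) = (-19 + I)/(H - 5*(9 + H**4)**2) (T(I, H) = (I - 19)/(H - 5*(9 + (H*H)**2)**2) = (-19 + I)/(H - 5*(9 + (H**2)**2)**2) = (-19 + I)/(H - 5*(9 + H**4)**2))
(-528 - 566)*(T(69, 66) + 1514) = (-528 - 566)*((-19 + 69)/(66 - 5*(9 + 66**4)**2) + 1514) = -1094*(50/(66 - 5*(9 + 18974736)**2) + 1514) = -1094*(50/(66 - 5*18974745**2) + 1514) = -1094*(50/(66 - 5*360040947815025) + 1514) = -1094*(50/(66 - 1800204739075125) + 1514) = -1094*(50/(-1800204739075059) + 1514) = -1094*(-1/1800204739075059*50 + 1514) = -1094*(-50/1800204739075059 + 1514) = -1094*2725509974959639276/1800204739075059 = -2981707912605845367944/1800204739075059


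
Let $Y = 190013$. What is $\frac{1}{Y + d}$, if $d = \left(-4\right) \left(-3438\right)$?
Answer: $\frac{1}{203765} \approx 4.9076 \cdot 10^{-6}$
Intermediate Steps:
$d = 13752$
$\frac{1}{Y + d} = \frac{1}{190013 + 13752} = \frac{1}{203765}$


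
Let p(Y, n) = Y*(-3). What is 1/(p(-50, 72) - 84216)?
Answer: -1/84066 ≈ -1.1895e-5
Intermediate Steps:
p(Y, n) = -3*Y
1/(p(-50, 72) - 84216) = 1/(-3*(-50) - 84216) = 1/(150 - 84216) = 1/(-84066) = -1/84066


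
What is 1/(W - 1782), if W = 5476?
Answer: 1/3694 ≈ 0.00027071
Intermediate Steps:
1/(W - 1782) = 1/(5476 - 1782) = 1/3694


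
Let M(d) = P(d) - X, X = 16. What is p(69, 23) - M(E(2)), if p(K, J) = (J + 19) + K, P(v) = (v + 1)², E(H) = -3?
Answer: 123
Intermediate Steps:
P(v) = (1 + v)²
p(K, J) = 19 + J + K (p(K, J) = (19 + J) + K = 19 + J + K)
M(d) = -16 + (1 + d)² (M(d) = (1 + d)² - 1*16 = (1 + d)² - 16 = -16 + (1 + d)²)
p(69, 23) - M(E(2)) = (19 + 23 + 69) - (-16 + (1 - 3)²) = 111 - (-16 + (-2)²) = 111 - (-16 + 4) = 111 - 1*(-12) = 111 + 12 = 123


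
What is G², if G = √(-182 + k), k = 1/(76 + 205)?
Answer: -51141/281 ≈ -182.00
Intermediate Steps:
k = 1/281 ≈ 0.0035587
G = I*√14370621/281 (G = √(-182 + 1/281) = √(-51141/281) = I*√14370621/281 ≈ 13.491*I)
G² = (I*√14370621/281)² = -51141/281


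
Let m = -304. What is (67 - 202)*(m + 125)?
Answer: 24165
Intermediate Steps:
(67 - 202)*(m + 125) = (67 - 202)*(-304 + 125) = -135*(-179) = 24165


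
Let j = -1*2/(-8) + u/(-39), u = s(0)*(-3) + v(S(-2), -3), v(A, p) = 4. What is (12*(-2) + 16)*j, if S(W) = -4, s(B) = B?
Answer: -46/39 ≈ -1.1795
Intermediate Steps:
u = 4 (u = 0*(-3) + 4 = 0 + 4 = 4)
j = 23/156 (j = -1*2/(-8) + 4/(-39) = -2*(-1/8) + 4*(-1/39) = 1/4 - 4/39 = 23/156 ≈ 0.14744)
(12*(-2) + 16)*j = (12*(-2) + 16)*(23/156) = (-24 + 16)*(23/156) = -8*23/156 = -46/39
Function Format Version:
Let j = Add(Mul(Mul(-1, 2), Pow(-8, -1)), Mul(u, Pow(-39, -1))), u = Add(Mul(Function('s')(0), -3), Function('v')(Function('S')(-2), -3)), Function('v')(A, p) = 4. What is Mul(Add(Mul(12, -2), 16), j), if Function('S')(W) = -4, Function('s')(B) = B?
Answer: Rational(-46, 39) ≈ -1.1795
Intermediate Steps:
u = 4 (u = Add(Mul(0, -3), 4) = Add(0, 4) = 4)
j = Rational(23, 156) (j = Add(Mul(Mul(-1, 2), Pow(-8, -1)), Mul(4, Pow(-39, -1))) = Add(Mul(-2, Rational(-1, 8)), Mul(4, Rational(-1, 39))) = Add(Rational(1, 4), Rational(-4, 39)) = Rational(23, 156) ≈ 0.14744)
Mul(Add(Mul(12, -2), 16), j) = Mul(Add(Mul(12, -2), 16), Rational(23, 156)) = Mul(Add(-24, 16), Rational(23, 156)) = Mul(-8, Rational(23, 156)) = Rational(-46, 39)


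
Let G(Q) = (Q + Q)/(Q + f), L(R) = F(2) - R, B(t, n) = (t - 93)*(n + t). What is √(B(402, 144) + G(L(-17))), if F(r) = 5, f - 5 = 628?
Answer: √72382552670/655 ≈ 410.75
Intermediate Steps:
f = 633 (f = 5 + 628 = 633)
B(t, n) = (-93 + t)*(n + t)
L(R) = 5 - R
G(Q) = 2*Q/(633 + Q) (G(Q) = (Q + Q)/(Q + 633) = (2*Q)/(633 + Q) = 2*Q/(633 + Q))
√(B(402, 144) + G(L(-17))) = √((402² - 93*144 - 93*402 + 144*402) + 2*(5 - 1*(-17))/(633 + (5 - 1*(-17)))) = √((161604 - 13392 - 37386 + 57888) + 2*(5 + 17)/(633 + (5 + 17))) = √(168714 + 2*22/(633 + 22)) = √(168714 + 2*22/655) = √(168714 + 2*22*(1/655)) = √(168714 + 44/655) = √(110507714/655) = √72382552670/655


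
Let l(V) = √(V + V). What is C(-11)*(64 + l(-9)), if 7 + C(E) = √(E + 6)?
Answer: -(7 - I*√5)*(64 + 3*I*√2) ≈ -457.49 + 113.41*I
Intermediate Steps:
C(E) = -7 + √(6 + E) (C(E) = -7 + √(E + 6) = -7 + √(6 + E))
l(V) = √2*√V (l(V) = √(2*V) = √2*√V)
C(-11)*(64 + l(-9)) = (-7 + √(6 - 11))*(64 + √2*√(-9)) = (-7 + √(-5))*(64 + √2*(3*I)) = (-7 + I*√5)*(64 + 3*I*√2)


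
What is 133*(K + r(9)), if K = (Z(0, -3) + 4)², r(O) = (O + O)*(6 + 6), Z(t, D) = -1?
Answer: 29925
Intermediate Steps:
r(O) = 24*O (r(O) = (2*O)*12 = 24*O)
K = 9 (K = (-1 + 4)² = 3² = 9)
133*(K + r(9)) = 133*(9 + 24*9) = 133*(9 + 216) = 133*225 = 29925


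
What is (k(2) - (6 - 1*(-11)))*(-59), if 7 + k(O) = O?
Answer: 1298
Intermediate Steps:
k(O) = -7 + O
(k(2) - (6 - 1*(-11)))*(-59) = ((-7 + 2) - (6 - 1*(-11)))*(-59) = (-5 - (6 + 11))*(-59) = (-5 - 1*17)*(-59) = (-5 - 17)*(-59) = -22*(-59) = 1298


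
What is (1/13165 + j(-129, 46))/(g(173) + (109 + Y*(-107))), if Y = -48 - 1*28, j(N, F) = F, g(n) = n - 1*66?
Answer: 605591/109901420 ≈ 0.0055103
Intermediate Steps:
g(n) = -66 + n (g(n) = n - 66 = -66 + n)
Y = -76 (Y = -48 - 28 = -76)
(1/13165 + j(-129, 46))/(g(173) + (109 + Y*(-107))) = (1/13165 + 46)/((-66 + 173) + (109 - 76*(-107))) = (1/13165 + 46)/(107 + (109 + 8132)) = 605591/(13165*(107 + 8241)) = (605591/13165)/8348 = (605591/13165)*(1/8348) = 605591/109901420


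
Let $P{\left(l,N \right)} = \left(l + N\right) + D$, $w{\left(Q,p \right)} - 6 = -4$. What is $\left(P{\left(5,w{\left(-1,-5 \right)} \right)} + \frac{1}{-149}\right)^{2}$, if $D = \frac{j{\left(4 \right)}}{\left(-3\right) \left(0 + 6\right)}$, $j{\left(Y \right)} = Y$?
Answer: $\frac{82446400}{1798281} \approx 45.847$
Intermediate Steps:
$w{\left(Q,p \right)} = 2$ ($w{\left(Q,p \right)} = 6 - 4 = 2$)
$D = - \frac{2}{9}$ ($D = \frac{4}{\left(-3\right) \left(0 + 6\right)} = \frac{4}{\left(-3\right) 6} = \frac{4}{-18} = 4 \left(- \frac{1}{18}\right) = - \frac{2}{9} \approx -0.22222$)
$P{\left(l,N \right)} = - \frac{2}{9} + N + l$ ($P{\left(l,N \right)} = \left(l + N\right) - \frac{2}{9} = \left(N + l\right) - \frac{2}{9} = - \frac{2}{9} + N + l$)
$\left(P{\left(5,w{\left(-1,-5 \right)} \right)} + \frac{1}{-149}\right)^{2} = \left(\left(- \frac{2}{9} + 2 + 5\right) + \frac{1}{-149}\right)^{2} = \left(\frac{61}{9} - \frac{1}{149}\right)^{2} = \left(\frac{9080}{1341}\right)^{2} = \frac{82446400}{1798281}$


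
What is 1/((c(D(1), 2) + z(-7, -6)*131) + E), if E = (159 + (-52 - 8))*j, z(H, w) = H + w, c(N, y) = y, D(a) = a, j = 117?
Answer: 1/9882 ≈ 0.00010119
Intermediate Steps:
E = 11583 (E = (159 + (-52 - 8))*117 = (159 - 60)*117 = 99*117 = 11583)
1/((c(D(1), 2) + z(-7, -6)*131) + E) = 1/((2 + (-7 - 6)*131) + 11583) = 1/((2 - 13*131) + 11583) = 1/((2 - 1703) + 11583) = 1/(-1701 + 11583) = 1/9882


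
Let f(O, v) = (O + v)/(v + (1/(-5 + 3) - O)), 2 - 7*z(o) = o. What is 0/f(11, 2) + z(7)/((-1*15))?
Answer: 1/21 ≈ 0.047619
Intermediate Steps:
z(o) = 2/7 - o/7
f(O, v) = (O + v)/(-½ + v - O) (f(O, v) = (O + v)/(v + (1/(-2) - O)) = (O + v)/(v + (-½ - O)) = (O + v)/(-½ + v - O))
0/f(11, 2) + z(7)/((-1*15)) = 0/((2*(11 + 2)/(-1 - 2*11 + 2*2))) + (2/7 - ⅐*7)/((-1*15)) = 0/((2*13/(-1 - 22 + 4))) + (2/7 - 1)/(-15) = 0/((2*13/(-19))) - 5/7*(-1/15) = 0/((2*(-1/19)*13)) + 1/21 = 0/(-26/19) + 1/21 = 0*(-19/26) + 1/21 = 0 + 1/21 = 1/21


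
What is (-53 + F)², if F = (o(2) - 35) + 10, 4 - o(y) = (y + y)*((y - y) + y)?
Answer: 6724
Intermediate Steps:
o(y) = 4 - 2*y² (o(y) = 4 - (y + y)*((y - y) + y) = 4 - 2*y*(0 + y) = 4 - 2*y*y = 4 - 2*y²)
F = -29 (F = ((4 - 2*2²) - 35) + 10 = ((4 - 2*4) - 35) + 10 = ((4 - 8) - 35) + 10 = (-4 - 35) + 10 = -39 + 10 = -29)
(-53 + F)² = (-53 - 29)² = (-82)² = 6724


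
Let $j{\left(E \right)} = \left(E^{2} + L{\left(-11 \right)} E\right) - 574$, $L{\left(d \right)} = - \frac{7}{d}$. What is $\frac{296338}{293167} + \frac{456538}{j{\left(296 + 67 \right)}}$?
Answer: $\frac{12342028131}{2752126153} \approx 4.4845$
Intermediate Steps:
$j{\left(E \right)} = -574 + E^{2} + \frac{7 E}{11}$ ($j{\left(E \right)} = \left(E^{2} + - \frac{7}{-11} E\right) - 574 = \left(E^{2} + \left(-7\right) \left(- \frac{1}{11}\right) E\right) - 574 = \left(E^{2} + \frac{7 E}{11}\right) - 574 = -574 + E^{2} + \frac{7 E}{11}$)
$\frac{296338}{293167} + \frac{456538}{j{\left(296 + 67 \right)}} = \frac{296338}{293167} + \frac{456538}{-574 + \left(296 + 67\right)^{2} + \frac{7 \left(296 + 67\right)}{11}} = 296338 \cdot \frac{1}{293167} + \frac{456538}{-574 + 363^{2} + \frac{7}{11} \cdot 363} = \frac{42334}{41881} + \frac{456538}{-574 + 131769 + 231} = \frac{42334}{41881} + \frac{456538}{131426} = \frac{42334}{41881} + 456538 \cdot \frac{1}{131426} = \frac{42334}{41881} + \frac{228269}{65713} = \frac{12342028131}{2752126153}$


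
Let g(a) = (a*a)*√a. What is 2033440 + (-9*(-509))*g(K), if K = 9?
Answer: 3146623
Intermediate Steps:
g(a) = a^(5/2) (g(a) = a²*√a = a^(5/2))
2033440 + (-9*(-509))*g(K) = 2033440 + (-9*(-509))*9^(5/2) = 2033440 + 4581*243 = 2033440 + 1113183 = 3146623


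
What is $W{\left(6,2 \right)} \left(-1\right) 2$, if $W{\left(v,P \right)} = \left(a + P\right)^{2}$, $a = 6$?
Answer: $-128$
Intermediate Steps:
$W{\left(v,P \right)} = \left(6 + P\right)^{2}$
$W{\left(6,2 \right)} \left(-1\right) 2 = \left(6 + 2\right)^{2} \left(-1\right) 2 = 8^{2} \left(-1\right) 2 = 64 \left(-1\right) 2 = \left(-64\right) 2 = -128$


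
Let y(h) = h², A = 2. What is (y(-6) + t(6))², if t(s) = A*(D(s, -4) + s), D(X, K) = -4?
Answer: 1600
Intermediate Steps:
t(s) = -8 + 2*s (t(s) = 2*(-4 + s) = -8 + 2*s)
(y(-6) + t(6))² = ((-6)² + (-8 + 2*6))² = (36 + (-8 + 12))² = (36 + 4)² = 40² = 1600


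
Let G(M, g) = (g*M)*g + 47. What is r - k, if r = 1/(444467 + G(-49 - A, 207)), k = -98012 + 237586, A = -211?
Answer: -1030900821847/7386052 ≈ -1.3957e+5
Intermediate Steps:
G(M, g) = 47 + M*g² (G(M, g) = (M*g)*g + 47 = M*g² + 47 = 47 + M*g²)
k = 139574
r = 1/7386052 (r = 1/(444467 + (47 + (-49 - 1*(-211))*207²)) = 1/(444467 + (47 + (-49 + 211)*42849)) = 1/(444467 + (47 + 162*42849)) = 1/(444467 + (47 + 6941538)) = 1/(444467 + 6941585) = 1/7386052 ≈ 1.3539e-7)
r - k = 1/7386052 - 1*139574 = 1/7386052 - 139574 = -1030900821847/7386052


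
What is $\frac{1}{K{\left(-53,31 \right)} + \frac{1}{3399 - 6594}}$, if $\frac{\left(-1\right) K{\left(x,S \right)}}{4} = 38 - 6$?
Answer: $- \frac{3195}{408961} \approx -0.0078125$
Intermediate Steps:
$K{\left(x,S \right)} = -128$ ($K{\left(x,S \right)} = - 4 \left(38 - 6\right) = \left(-4\right) 32 = -128$)
$\frac{1}{K{\left(-53,31 \right)} + \frac{1}{3399 - 6594}} = \frac{1}{-128 + \frac{1}{3399 - 6594}} = \frac{1}{-128 + \frac{1}{-3195}} = \frac{1}{-128 - \frac{1}{3195}} = \frac{1}{- \frac{408961}{3195}} = - \frac{3195}{408961}$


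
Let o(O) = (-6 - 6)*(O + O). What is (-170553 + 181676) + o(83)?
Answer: 9131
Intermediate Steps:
o(O) = -24*O
(-170553 + 181676) + o(83) = (-170553 + 181676) - 24*83 = 11123 - 1992 = 9131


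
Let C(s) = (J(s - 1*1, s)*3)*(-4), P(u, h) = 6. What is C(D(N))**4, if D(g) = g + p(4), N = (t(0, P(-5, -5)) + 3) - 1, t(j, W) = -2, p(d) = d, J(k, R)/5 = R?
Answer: 3317760000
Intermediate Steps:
J(k, R) = 5*R
N = 0 (N = (-2 + 3) - 1 = 1 - 1 = 0)
D(g) = 4 + g (D(g) = g + 4 = 4 + g)
C(s) = -60*s (C(s) = ((5*s)*3)*(-4) = (15*s)*(-4) = -60*s)
C(D(N))**4 = (-60*(4 + 0))**4 = (-60*4)**4 = (-240)**4 = 3317760000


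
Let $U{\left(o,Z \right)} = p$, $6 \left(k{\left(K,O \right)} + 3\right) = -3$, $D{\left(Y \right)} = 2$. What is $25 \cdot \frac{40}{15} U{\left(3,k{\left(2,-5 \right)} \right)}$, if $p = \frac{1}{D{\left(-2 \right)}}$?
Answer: $\frac{100}{3} \approx 33.333$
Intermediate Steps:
$p = \frac{1}{2} \approx 0.5$
$k{\left(K,O \right)} = - \frac{7}{2}$ ($k{\left(K,O \right)} = -3 + \frac{1}{6} \left(-3\right) = -3 - \frac{1}{2} = - \frac{7}{2}$)
$U{\left(o,Z \right)} = \frac{1}{2}$
$25 \cdot \frac{40}{15} U{\left(3,k{\left(2,-5 \right)} \right)} = 25 \cdot \frac{40}{15} \cdot \frac{1}{2} = 25 \cdot 40 \cdot \frac{1}{15} \cdot \frac{1}{2} = 25 \cdot \frac{8}{3} \cdot \frac{1}{2} = \frac{200}{3} \cdot \frac{1}{2} = \frac{100}{3}$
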